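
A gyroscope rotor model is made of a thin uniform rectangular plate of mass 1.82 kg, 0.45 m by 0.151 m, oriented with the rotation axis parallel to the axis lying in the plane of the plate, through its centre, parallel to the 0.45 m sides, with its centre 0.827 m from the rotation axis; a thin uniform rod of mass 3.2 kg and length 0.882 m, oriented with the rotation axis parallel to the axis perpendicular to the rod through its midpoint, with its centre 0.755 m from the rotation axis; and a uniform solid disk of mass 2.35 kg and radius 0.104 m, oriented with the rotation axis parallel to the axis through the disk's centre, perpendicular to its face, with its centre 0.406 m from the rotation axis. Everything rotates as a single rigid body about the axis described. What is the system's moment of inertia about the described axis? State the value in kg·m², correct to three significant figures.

Rectangular plate: I_cm = (1/12)Mb² = (1/12)(1.82)(0.151)² = 0.0034582 kg·m²; centre at d = 0.827 m, so I = I_cm + Md² gives I = 0.0034582 + (1.82)(0.827)² = 1.2482 kg·m².
Thin rod: I_cm = (1/12)ML² = (1/12)(3.2)(0.882)² = 0.20745 kg·m²; centre at d = 0.755 m, so I = I_cm + Md² gives I = 0.20745 + (3.2)(0.755)² = 2.0315 kg·m².
Solid disk: I_cm = (1/2)MR² = (1/2)(2.35)(0.104)² = 0.012709 kg·m²; centre at d = 0.406 m, so I = I_cm + Md² gives I = 0.012709 + (2.35)(0.406)² = 0.40007 kg·m².
Total I = 1.2482 + 2.0315 + 0.40007 = 3.6798 kg·m².

3.68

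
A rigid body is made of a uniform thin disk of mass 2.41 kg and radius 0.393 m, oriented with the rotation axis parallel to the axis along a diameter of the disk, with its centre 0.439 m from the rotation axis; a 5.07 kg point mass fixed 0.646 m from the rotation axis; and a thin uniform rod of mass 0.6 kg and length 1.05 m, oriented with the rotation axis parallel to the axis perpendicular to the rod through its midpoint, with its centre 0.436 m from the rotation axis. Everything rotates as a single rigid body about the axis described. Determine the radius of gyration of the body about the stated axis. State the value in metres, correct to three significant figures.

0.593

Thin disk: I_cm = (1/4)MR² = (1/4)(2.41)(0.393)² = 0.093056 kg·m²; centre at d = 0.439 m, so I = I_cm + Md² gives I = 0.093056 + (2.41)(0.439)² = 0.55751 kg·m².
Point mass: I_cm = 0; centre at d = 0.646 m, so I = I_cm + Md² gives I = 0 + (5.07)(0.646)² = 2.1158 kg·m².
Thin rod: I_cm = (1/12)ML² = (1/12)(0.6)(1.05)² = 0.055125 kg·m²; centre at d = 0.436 m, so I = I_cm + Md² gives I = 0.055125 + (0.6)(0.436)² = 0.16918 kg·m².
Total I = 2.8425 kg·m²; total mass M = 8.08 kg.
k = √(I/M) = √(2.8425/8.08) = 0.59312 m.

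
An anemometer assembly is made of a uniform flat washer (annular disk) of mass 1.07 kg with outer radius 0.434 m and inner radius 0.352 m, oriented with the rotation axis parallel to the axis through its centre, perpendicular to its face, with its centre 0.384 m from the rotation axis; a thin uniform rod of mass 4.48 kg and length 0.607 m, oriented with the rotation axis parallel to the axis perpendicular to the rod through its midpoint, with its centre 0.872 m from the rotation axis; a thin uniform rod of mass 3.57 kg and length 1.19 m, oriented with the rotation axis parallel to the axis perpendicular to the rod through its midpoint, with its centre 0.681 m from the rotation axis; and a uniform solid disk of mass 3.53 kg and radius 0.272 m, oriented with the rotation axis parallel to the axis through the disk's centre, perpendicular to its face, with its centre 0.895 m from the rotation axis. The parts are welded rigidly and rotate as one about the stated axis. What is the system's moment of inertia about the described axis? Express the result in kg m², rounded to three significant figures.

Annular disk: I_cm = (1/2)M(R²+r²) = (1/2)(1.07)[(0.434)² + (0.352)²] = 0.16706 kg m²; centre at d = 0.384 m, so the parallel axis theorem gives I = 0.16706 + (1.07)(0.384)² = 0.32484 kg m².
Thin rod: I_cm = (1/12)ML² = (1/12)(4.48)(0.607)² = 0.13755 kg m²; centre at d = 0.872 m, so the parallel axis theorem gives I = 0.13755 + (4.48)(0.872)² = 3.5441 kg m².
Thin rod: I_cm = (1/12)ML² = (1/12)(3.57)(1.19)² = 0.42129 kg m²; centre at d = 0.681 m, so the parallel axis theorem gives I = 0.42129 + (3.57)(0.681)² = 2.0769 kg m².
Solid disk: I_cm = (1/2)MR² = (1/2)(3.53)(0.272)² = 0.13058 kg m²; centre at d = 0.895 m, so the parallel axis theorem gives I = 0.13058 + (3.53)(0.895)² = 2.9582 kg m².
Total I = 0.32484 + 3.5441 + 2.0769 + 2.9582 = 8.904 kg m².

8.90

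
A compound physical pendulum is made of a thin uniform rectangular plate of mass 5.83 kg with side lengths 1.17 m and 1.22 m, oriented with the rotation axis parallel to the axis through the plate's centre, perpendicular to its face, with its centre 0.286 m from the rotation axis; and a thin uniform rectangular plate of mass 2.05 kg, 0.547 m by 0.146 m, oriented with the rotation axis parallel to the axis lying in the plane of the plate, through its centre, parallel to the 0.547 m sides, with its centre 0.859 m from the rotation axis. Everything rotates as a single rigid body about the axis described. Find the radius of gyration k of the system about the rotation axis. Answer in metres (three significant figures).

Rectangular plate: I_cm = (1/12)M(a²+b²) = (1/12)(5.83)[(1.17)² + (1.22)²] = 1.3882 kg m^2; centre at d = 0.286 m, so the parallel axis theorem gives I = 1.3882 + (5.83)(0.286)² = 1.865 kg m^2.
Rectangular plate: I_cm = (1/12)Mb² = (1/12)(2.05)(0.146)² = 0.0036415 kg m^2; centre at d = 0.859 m, so the parallel axis theorem gives I = 0.0036415 + (2.05)(0.859)² = 1.5163 kg m^2.
Total I = 3.3813 kg m^2; total mass M = 7.88 kg.
k = √(I/M) = √(3.3813/7.88) = 0.65506 m.

0.655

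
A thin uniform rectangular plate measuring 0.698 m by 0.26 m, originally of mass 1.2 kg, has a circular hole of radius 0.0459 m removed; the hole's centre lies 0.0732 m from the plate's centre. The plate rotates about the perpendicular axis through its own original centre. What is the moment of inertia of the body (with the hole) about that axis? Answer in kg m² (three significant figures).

0.0552

Unpierced body about its centre: I₀ = (1/12)M(a²+b²) = (1/12)(1.2)[(0.698)² + (0.26)²] = 0.05548 kg m².
The removed disk has mass m = M·πr²/(ab) = (1.2)·π(0.0459)²/(0.698·0.26) = 0.043765 kg (same uniform areal density).
Its moment of inertia about the rotation axis (parallel-axis theorem): I_hole = (1/2)mr² + md² = (1/2)(0.043765)(0.0459)² + (0.043765)(0.0732)² = 0.00028061 kg m².
Treating the hole as negative mass, I = I₀ − I_hole = 0.05548 − 0.00028061 = 0.0552 kg m².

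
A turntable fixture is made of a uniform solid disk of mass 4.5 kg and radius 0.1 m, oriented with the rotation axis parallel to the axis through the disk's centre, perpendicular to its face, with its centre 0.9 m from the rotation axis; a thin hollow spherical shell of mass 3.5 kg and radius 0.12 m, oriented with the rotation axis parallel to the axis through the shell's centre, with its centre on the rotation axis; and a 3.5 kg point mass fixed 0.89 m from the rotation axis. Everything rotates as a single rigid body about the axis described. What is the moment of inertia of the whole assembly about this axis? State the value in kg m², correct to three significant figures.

Solid disk: I_cm = (1/2)MR² = (1/2)(4.5)(0.1)² = 0.0225 kg m²; centre at d = 0.9 m, so the parallel axis theorem gives I = 0.0225 + (4.5)(0.9)² = 3.6675 kg m².
Spherical shell: I_cm = (2/3)MR² = (2/3)(3.5)(0.12)² = 0.0336 kg m²; axis through the centre, so I = 0.0336 kg m².
Point mass: I_cm = 0; centre at d = 0.89 m, so the parallel axis theorem gives I = 0 + (3.5)(0.89)² = 2.7724 kg m².
Total I = 3.6675 + 0.0336 + 2.7724 = 6.4735 kg m².

6.47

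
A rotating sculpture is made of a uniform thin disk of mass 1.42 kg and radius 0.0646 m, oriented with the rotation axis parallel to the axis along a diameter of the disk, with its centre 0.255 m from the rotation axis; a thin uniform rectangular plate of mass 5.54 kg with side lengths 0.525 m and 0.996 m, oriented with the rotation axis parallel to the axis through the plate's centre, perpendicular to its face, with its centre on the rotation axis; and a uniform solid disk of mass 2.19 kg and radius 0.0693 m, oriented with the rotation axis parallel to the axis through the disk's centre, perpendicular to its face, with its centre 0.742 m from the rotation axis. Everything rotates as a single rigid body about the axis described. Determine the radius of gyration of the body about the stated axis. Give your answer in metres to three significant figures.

Thin disk: I_cm = (1/4)MR² = (1/4)(1.42)(0.0646)² = 0.0014815 kg m²; centre at d = 0.255 m, so the parallel axis theorem gives I = 0.0014815 + (1.42)(0.255)² = 0.093817 kg m².
Rectangular plate: I_cm = (1/12)M(a²+b²) = (1/12)(5.54)[(0.525)² + (0.996)²] = 0.58523 kg m²; axis through the centre, so I = 0.58523 kg m².
Solid disk: I_cm = (1/2)MR² = (1/2)(2.19)(0.0693)² = 0.0052587 kg m²; centre at d = 0.742 m, so the parallel axis theorem gives I = 0.0052587 + (2.19)(0.742)² = 1.211 kg m².
Total I = 1.89 kg m²; total mass M = 9.15 kg.
k = √(I/M) = √(1.89/9.15) = 0.45449 m.

0.454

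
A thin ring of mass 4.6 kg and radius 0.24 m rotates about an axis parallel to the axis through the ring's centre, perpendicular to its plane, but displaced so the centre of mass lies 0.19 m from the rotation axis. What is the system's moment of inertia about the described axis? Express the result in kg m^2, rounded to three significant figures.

I_cm = MR² = (4.6)(0.24)² = 0.26496 kg m^2; centre at d = 0.19 m, so the parallel axis theorem gives I = 0.26496 + (4.6)(0.19)² = 0.43102 kg m^2.

0.431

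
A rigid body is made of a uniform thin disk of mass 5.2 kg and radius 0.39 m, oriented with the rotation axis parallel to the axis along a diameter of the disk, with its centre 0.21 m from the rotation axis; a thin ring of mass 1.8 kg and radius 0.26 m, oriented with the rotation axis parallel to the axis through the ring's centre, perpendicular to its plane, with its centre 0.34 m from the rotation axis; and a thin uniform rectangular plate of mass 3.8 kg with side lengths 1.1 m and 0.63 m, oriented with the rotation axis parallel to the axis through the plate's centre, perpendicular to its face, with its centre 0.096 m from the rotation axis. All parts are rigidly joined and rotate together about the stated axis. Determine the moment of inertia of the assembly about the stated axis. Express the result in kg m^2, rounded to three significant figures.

1.30

Thin disk: I_cm = (1/4)MR² = (1/4)(5.2)(0.39)² = 0.19773 kg m^2; centre at d = 0.21 m, so I = I_cm + Md² gives I = 0.19773 + (5.2)(0.21)² = 0.42705 kg m^2.
Thin ring: I_cm = MR² = (1.8)(0.26)² = 0.12168 kg m^2; centre at d = 0.34 m, so I = I_cm + Md² gives I = 0.12168 + (1.8)(0.34)² = 0.32976 kg m^2.
Rectangular plate: I_cm = (1/12)M(a²+b²) = (1/12)(3.8)[(1.1)² + (0.63)²] = 0.50885 kg m^2; centre at d = 0.096 m, so I = I_cm + Md² gives I = 0.50885 + (3.8)(0.096)² = 0.54387 kg m^2.
Total I = 0.42705 + 0.32976 + 0.54387 = 1.3007 kg m^2.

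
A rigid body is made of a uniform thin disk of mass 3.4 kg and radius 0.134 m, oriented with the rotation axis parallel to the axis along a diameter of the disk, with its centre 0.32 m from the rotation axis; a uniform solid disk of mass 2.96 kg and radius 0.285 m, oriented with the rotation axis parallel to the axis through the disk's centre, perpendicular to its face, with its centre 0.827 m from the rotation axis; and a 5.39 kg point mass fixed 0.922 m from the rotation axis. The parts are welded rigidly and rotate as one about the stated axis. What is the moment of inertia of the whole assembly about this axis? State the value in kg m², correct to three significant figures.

Thin disk: I_cm = (1/4)MR² = (1/4)(3.4)(0.134)² = 0.015263 kg m²; centre at d = 0.32 m, so the parallel axis theorem gives I = 0.015263 + (3.4)(0.32)² = 0.36342 kg m².
Solid disk: I_cm = (1/2)MR² = (1/2)(2.96)(0.285)² = 0.12021 kg m²; centre at d = 0.827 m, so the parallel axis theorem gives I = 0.12021 + (2.96)(0.827)² = 2.1446 kg m².
Point mass: I_cm = 0; centre at d = 0.922 m, so the parallel axis theorem gives I = 0 + (5.39)(0.922)² = 4.582 kg m².
Total I = 0.36342 + 2.1446 + 4.582 = 7.09 kg m².

7.09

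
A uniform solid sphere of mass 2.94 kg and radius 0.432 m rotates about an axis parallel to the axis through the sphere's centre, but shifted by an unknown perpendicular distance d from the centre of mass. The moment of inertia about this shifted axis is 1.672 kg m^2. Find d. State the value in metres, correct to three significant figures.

About the centre-of-mass axis, I_cm = (2/5)MR² = (2/5)(2.94)(0.432)² = 0.21947 kg m^2.
Parallel axis theorem: I = I_cm + Md², so Md² = 1.672 − 0.21947 = 1.4525 kg m^2.
d = √(1.4525 / 2.94) = 0.70289 m.

0.703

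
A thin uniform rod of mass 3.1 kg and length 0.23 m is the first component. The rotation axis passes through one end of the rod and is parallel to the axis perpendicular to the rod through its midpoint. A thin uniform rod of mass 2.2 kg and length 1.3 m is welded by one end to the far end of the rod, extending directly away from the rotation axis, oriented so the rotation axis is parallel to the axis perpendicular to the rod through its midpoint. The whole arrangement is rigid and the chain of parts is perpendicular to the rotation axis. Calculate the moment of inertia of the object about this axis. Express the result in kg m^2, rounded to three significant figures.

2.07

Thin rod: I_cm = (1/12)ML² = (1/12)(3.1)(0.23)² = 0.013666 kg m^2; centre at d = 0.115 m, so the parallel axis theorem gives I = 0.013666 + (3.1)(0.115)² = 0.054663 kg m^2.
Thin rod: I_cm = (1/12)ML² = (1/12)(2.2)(1.3)² = 0.30983 kg m^2; centre at d = 0.115 + 0.115 + 0.65 = 0.88 m, so the parallel axis theorem gives I = 0.30983 + (2.2)(0.88)² = 2.0135 kg m^2.
Total I = 0.054663 + 2.0135 = 2.0682 kg m^2.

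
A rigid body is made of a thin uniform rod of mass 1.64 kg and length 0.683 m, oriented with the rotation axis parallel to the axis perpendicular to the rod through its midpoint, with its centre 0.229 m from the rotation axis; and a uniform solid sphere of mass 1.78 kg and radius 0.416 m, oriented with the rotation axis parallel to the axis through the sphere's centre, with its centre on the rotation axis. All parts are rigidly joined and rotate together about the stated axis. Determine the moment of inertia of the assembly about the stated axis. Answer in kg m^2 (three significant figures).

0.273

Thin rod: I_cm = (1/12)ML² = (1/12)(1.64)(0.683)² = 0.063753 kg m^2; centre at d = 0.229 m, so I = I_cm + Md² gives I = 0.063753 + (1.64)(0.229)² = 0.14976 kg m^2.
Solid sphere: I_cm = (2/5)MR² = (2/5)(1.78)(0.416)² = 0.12322 kg m^2; axis through the centre, so I = 0.12322 kg m^2.
Total I = 0.14976 + 0.12322 = 0.27297 kg m^2.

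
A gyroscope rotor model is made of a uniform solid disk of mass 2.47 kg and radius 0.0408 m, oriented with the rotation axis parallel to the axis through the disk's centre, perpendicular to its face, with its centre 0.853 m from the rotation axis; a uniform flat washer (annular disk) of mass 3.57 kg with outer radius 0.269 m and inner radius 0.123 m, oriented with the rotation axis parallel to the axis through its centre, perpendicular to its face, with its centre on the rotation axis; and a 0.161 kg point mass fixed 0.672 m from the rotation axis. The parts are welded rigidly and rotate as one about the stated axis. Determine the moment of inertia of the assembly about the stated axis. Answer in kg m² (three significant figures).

Solid disk: I_cm = (1/2)MR² = (1/2)(2.47)(0.0408)² = 0.0020558 kg m²; centre at d = 0.853 m, so I = I_cm + Md² gives I = 0.0020558 + (2.47)(0.853)² = 1.7993 kg m².
Annular disk: I_cm = (1/2)M(R²+r²) = (1/2)(3.57)[(0.269)² + (0.123)²] = 0.15617 kg m²; axis through the centre, so I = 0.15617 kg m².
Point mass: I_cm = 0; centre at d = 0.672 m, so I = I_cm + Md² gives I = 0 + (0.161)(0.672)² = 0.072705 kg m².
Total I = 1.7993 + 0.15617 + 0.072705 = 2.0281 kg m².

2.03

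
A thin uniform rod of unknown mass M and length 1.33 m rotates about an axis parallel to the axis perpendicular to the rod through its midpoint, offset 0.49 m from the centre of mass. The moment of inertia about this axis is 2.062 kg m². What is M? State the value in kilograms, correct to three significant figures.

5.32

I = I_cm + Md² = (1/12)ML² + Md² = M·[0.0833333·(1.33)² + (0.49)²] = M·0.38751.
So M = 2.062 / 0.38751 = 5.3212 kg.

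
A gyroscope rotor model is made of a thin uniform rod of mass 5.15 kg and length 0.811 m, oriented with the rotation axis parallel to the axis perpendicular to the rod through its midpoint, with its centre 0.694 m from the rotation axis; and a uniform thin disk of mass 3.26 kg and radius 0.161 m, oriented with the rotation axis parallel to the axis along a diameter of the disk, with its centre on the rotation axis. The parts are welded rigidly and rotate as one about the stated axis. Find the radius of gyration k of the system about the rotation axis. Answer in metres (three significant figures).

Thin rod: I_cm = (1/12)ML² = (1/12)(5.15)(0.811)² = 0.28227 kg m^2; centre at d = 0.694 m, so the parallel axis theorem gives I = 0.28227 + (5.15)(0.694)² = 2.7627 kg m^2.
Thin disk: I_cm = (1/4)MR² = (1/4)(3.26)(0.161)² = 0.021126 kg m^2; axis through the centre, so I = 0.021126 kg m^2.
Total I = 2.7838 kg m^2; total mass M = 8.41 kg.
k = √(I/M) = √(2.7838/8.41) = 0.57534 m.

0.575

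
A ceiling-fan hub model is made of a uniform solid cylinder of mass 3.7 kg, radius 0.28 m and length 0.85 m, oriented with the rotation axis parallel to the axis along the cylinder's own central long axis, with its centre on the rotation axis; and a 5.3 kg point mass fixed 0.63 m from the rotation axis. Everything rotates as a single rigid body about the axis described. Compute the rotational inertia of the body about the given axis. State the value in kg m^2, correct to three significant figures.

2.25

Solid cylinder: I_cm = (1/2)MR² = (1/2)(3.7)(0.28)² = 0.14504 kg m^2; axis through the centre, so I = 0.14504 kg m^2.
Point mass: I_cm = 0; centre at d = 0.63 m, so I = I_cm + Md² gives I = 0 + (5.3)(0.63)² = 2.1036 kg m^2.
Total I = 0.14504 + 2.1036 = 2.2486 kg m^2.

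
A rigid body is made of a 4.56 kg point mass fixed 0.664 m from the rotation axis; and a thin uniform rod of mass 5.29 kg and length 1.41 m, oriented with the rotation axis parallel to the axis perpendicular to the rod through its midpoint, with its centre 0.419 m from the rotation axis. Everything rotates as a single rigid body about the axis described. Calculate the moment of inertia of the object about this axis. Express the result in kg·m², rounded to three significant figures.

3.82

Point mass: I_cm = 0; centre at d = 0.664 m, so I = I_cm + Md² gives I = 0 + (4.56)(0.664)² = 2.0105 kg·m².
Thin rod: I_cm = (1/12)ML² = (1/12)(5.29)(1.41)² = 0.87642 kg·m²; centre at d = 0.419 m, so I = I_cm + Md² gives I = 0.87642 + (5.29)(0.419)² = 1.8051 kg·m².
Total I = 2.0105 + 1.8051 = 3.8156 kg·m².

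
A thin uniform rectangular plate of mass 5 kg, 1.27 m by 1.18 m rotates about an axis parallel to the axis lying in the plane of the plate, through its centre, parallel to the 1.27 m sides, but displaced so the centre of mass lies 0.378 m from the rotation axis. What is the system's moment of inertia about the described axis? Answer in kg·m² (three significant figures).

I_cm = (1/12)Mb² = (1/12)(5)(1.18)² = 0.58017 kg·m²; centre at d = 0.378 m, so I = I_cm + Md² gives I = 0.58017 + (5)(0.378)² = 1.2946 kg·m².

1.29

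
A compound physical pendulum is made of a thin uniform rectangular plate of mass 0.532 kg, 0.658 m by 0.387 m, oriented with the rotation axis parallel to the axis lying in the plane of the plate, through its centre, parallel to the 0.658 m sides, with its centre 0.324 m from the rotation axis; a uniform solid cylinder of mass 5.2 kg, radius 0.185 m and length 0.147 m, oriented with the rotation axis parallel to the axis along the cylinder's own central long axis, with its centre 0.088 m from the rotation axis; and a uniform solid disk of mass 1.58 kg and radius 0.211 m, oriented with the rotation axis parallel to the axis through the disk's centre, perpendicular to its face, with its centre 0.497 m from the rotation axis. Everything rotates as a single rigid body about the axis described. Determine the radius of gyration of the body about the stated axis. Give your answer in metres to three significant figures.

0.291

Rectangular plate: I_cm = (1/12)Mb² = (1/12)(0.532)(0.387)² = 0.0066398 kg m²; centre at d = 0.324 m, so I = I_cm + Md² gives I = 0.0066398 + (0.532)(0.324)² = 0.062487 kg m².
Solid cylinder: I_cm = (1/2)MR² = (1/2)(5.2)(0.185)² = 0.088985 kg m²; centre at d = 0.088 m, so I = I_cm + Md² gives I = 0.088985 + (5.2)(0.088)² = 0.12925 kg m².
Solid disk: I_cm = (1/2)MR² = (1/2)(1.58)(0.211)² = 0.035172 kg m²; centre at d = 0.497 m, so I = I_cm + Md² gives I = 0.035172 + (1.58)(0.497)² = 0.42545 kg m².
Total I = 0.61719 kg m²; total mass M = 7.312 kg.
k = √(I/M) = √(0.61719/7.312) = 0.29053 m.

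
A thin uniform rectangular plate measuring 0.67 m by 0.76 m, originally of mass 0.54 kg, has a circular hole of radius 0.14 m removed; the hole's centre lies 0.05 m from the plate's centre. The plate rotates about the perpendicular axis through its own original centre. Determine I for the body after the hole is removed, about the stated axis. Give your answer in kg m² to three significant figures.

0.0454

Unpierced body about its centre: I₀ = (1/12)M(a²+b²) = (1/12)(0.54)[(0.67)² + (0.76)²] = 0.046192 kg m².
The removed disk has mass m = M·πr²/(ab) = (0.54)·π(0.14)²/(0.67·0.76) = 0.0653 kg (same uniform areal density).
Its moment of inertia about the rotation axis (parallel-axis theorem): I_hole = (1/2)mr² + md² = (1/2)(0.0653)(0.14)² + (0.0653)(0.05)² = 0.00080319 kg m².
Treating the hole as negative mass, I = I₀ − I_hole = 0.046192 − 0.00080319 = 0.045389 kg m².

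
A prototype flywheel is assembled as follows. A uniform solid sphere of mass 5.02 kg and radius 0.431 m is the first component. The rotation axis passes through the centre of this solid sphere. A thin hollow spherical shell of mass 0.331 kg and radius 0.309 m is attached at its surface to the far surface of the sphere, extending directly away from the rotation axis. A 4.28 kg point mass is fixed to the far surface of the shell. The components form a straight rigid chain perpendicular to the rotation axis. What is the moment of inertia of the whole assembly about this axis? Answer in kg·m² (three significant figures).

Solid sphere: I_cm = (2/5)MR² = (2/5)(5.02)(0.431)² = 0.37301 kg·m²; axis through the centre, so I = 0.37301 kg·m².
Spherical shell: I_cm = (2/3)MR² = (2/3)(0.331)(0.309)² = 0.021069 kg·m²; centre at d = 0.431 + 0.309 = 0.74 m, so the parallel axis theorem gives I = 0.021069 + (0.331)(0.74)² = 0.20233 kg·m².
Point mass: I_cm = 0; centre at d = 0.431 + 0.309 + 0.309 = 1.049 m, so the parallel axis theorem gives I = 0 + (4.28)(1.049)² = 4.7097 kg·m².
Total I = 0.37301 + 0.20233 + 4.7097 = 5.285 kg·m².

5.29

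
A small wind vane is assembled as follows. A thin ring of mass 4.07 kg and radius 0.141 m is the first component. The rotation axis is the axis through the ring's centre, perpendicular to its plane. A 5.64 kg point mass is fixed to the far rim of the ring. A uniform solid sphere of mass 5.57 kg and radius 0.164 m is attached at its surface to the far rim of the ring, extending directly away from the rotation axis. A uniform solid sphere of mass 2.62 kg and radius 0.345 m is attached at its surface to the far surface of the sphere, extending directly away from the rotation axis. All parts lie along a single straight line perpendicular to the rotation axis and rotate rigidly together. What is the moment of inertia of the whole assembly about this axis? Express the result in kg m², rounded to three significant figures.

2.63

Thin ring: I_cm = MR² = (4.07)(0.141)² = 0.080916 kg m²; axis through the centre, so I = 0.080916 kg m².
Point mass: I_cm = 0; centre at d = 0.141 m, so I = I_cm + Md² gives I = 0 + (5.64)(0.141)² = 0.11213 kg m².
Solid sphere: I_cm = (2/5)MR² = (2/5)(5.57)(0.164)² = 0.059924 kg m²; centre at d = 0.141 + 0.164 = 0.305 m, so I = I_cm + Md² gives I = 0.059924 + (5.57)(0.305)² = 0.57807 kg m².
Solid sphere: I_cm = (2/5)MR² = (2/5)(2.62)(0.345)² = 0.12474 kg m²; centre at d = 0.141 + 0.164 + 0.164 + 0.345 = 0.814 m, so I = I_cm + Md² gives I = 0.12474 + (2.62)(0.814)² = 1.8607 kg m².
Total I = 0.080916 + 0.11213 + 0.57807 + 1.8607 = 2.6319 kg m².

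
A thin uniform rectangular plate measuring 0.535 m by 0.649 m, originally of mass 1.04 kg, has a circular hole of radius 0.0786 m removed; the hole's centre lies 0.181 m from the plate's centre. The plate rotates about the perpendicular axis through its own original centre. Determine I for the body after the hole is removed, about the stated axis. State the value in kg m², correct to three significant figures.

0.0592

Unpierced body about its centre: I₀ = (1/12)M(a²+b²) = (1/12)(1.04)[(0.535)² + (0.649)²] = 0.06131 kg m².
The removed disk has mass m = M·πr²/(ab) = (1.04)·π(0.0786)²/(0.535·0.649) = 0.058134 kg (same uniform areal density).
Its moment of inertia about the rotation axis (parallel-axis theorem): I_hole = (1/2)mr² + md² = (1/2)(0.058134)(0.0786)² + (0.058134)(0.181)² = 0.0020841 kg m².
Treating the hole as negative mass, I = I₀ − I_hole = 0.06131 − 0.0020841 = 0.059226 kg m².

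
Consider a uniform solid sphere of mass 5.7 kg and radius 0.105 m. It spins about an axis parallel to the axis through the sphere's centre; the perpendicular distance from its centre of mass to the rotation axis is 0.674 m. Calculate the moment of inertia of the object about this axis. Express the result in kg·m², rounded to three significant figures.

I_cm = (2/5)MR² = (2/5)(5.7)(0.105)² = 0.025137 kg·m²; centre at d = 0.674 m, so I = I_cm + Md² gives I = 0.025137 + (5.7)(0.674)² = 2.6145 kg·m².

2.61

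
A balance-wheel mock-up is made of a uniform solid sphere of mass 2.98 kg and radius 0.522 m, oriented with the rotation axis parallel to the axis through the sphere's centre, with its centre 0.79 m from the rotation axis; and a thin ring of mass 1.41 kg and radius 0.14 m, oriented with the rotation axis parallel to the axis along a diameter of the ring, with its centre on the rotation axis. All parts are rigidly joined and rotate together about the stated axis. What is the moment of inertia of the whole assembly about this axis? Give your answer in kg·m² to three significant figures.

Solid sphere: I_cm = (2/5)MR² = (2/5)(2.98)(0.522)² = 0.3248 kg·m²; centre at d = 0.79 m, so the parallel axis theorem gives I = 0.3248 + (2.98)(0.79)² = 2.1846 kg·m².
Thin ring: I_cm = (1/2)MR² = (1/2)(1.41)(0.14)² = 0.013818 kg·m²; axis through the centre, so I = 0.013818 kg·m².
Total I = 2.1846 + 0.013818 = 2.1984 kg·m².

2.20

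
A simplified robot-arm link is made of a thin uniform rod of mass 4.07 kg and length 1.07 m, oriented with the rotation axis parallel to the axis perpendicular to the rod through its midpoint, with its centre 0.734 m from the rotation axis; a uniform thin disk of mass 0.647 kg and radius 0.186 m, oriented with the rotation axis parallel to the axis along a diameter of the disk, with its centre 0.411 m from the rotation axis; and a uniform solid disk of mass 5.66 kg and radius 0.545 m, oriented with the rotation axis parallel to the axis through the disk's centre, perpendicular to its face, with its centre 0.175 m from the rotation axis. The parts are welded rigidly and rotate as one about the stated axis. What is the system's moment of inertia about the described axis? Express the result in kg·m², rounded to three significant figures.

Thin rod: I_cm = (1/12)ML² = (1/12)(4.07)(1.07)² = 0.38831 kg·m²; centre at d = 0.734 m, so the parallel axis theorem gives I = 0.38831 + (4.07)(0.734)² = 2.581 kg·m².
Thin disk: I_cm = (1/4)MR² = (1/4)(0.647)(0.186)² = 0.0055959 kg·m²; centre at d = 0.411 m, so the parallel axis theorem gives I = 0.0055959 + (0.647)(0.411)² = 0.11489 kg·m².
Solid disk: I_cm = (1/2)MR² = (1/2)(5.66)(0.545)² = 0.84058 kg·m²; centre at d = 0.175 m, so the parallel axis theorem gives I = 0.84058 + (5.66)(0.175)² = 1.0139 kg·m².
Total I = 2.581 + 0.11489 + 1.0139 = 3.7099 kg·m².

3.71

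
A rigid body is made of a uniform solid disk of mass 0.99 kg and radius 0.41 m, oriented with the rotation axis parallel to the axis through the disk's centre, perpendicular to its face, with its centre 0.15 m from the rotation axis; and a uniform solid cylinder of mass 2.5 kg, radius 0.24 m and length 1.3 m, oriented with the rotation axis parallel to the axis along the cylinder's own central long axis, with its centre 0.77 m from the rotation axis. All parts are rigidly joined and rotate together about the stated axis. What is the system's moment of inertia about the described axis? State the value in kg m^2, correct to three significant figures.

Solid disk: I_cm = (1/2)MR² = (1/2)(0.99)(0.41)² = 0.083209 kg m^2; centre at d = 0.15 m, so the parallel axis theorem gives I = 0.083209 + (0.99)(0.15)² = 0.10548 kg m^2.
Solid cylinder: I_cm = (1/2)MR² = (1/2)(2.5)(0.24)² = 0.072 kg m^2; centre at d = 0.77 m, so the parallel axis theorem gives I = 0.072 + (2.5)(0.77)² = 1.5543 kg m^2.
Total I = 0.10548 + 1.5543 = 1.6597 kg m^2.

1.66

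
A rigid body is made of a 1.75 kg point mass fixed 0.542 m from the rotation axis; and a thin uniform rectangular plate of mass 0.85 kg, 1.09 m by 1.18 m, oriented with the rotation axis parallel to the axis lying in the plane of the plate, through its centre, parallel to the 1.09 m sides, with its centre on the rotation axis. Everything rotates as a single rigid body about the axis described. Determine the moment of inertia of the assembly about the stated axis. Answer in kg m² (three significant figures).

Point mass: I_cm = 0; centre at d = 0.542 m, so the parallel axis theorem gives I = 0 + (1.75)(0.542)² = 0.51409 kg m².
Rectangular plate: I_cm = (1/12)Mb² = (1/12)(0.85)(1.18)² = 0.098628 kg m²; axis through the centre, so I = 0.098628 kg m².
Total I = 0.51409 + 0.098628 = 0.61272 kg m².

0.613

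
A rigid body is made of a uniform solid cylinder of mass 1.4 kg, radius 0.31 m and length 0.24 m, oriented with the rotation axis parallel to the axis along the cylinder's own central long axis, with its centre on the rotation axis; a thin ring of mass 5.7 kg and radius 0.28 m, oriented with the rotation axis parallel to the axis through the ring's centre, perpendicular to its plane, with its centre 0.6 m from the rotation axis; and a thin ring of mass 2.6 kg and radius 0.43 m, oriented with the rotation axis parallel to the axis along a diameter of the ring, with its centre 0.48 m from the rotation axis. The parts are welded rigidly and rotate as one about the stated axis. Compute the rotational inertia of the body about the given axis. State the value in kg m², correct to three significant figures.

3.41

Solid cylinder: I_cm = (1/2)MR² = (1/2)(1.4)(0.31)² = 0.06727 kg m²; axis through the centre, so I = 0.06727 kg m².
Thin ring: I_cm = MR² = (5.7)(0.28)² = 0.44688 kg m²; centre at d = 0.6 m, so the parallel axis theorem gives I = 0.44688 + (5.7)(0.6)² = 2.4989 kg m².
Thin ring: I_cm = (1/2)MR² = (1/2)(2.6)(0.43)² = 0.24037 kg m²; centre at d = 0.48 m, so the parallel axis theorem gives I = 0.24037 + (2.6)(0.48)² = 0.83941 kg m².
Total I = 0.06727 + 2.4989 + 0.83941 = 3.4056 kg m².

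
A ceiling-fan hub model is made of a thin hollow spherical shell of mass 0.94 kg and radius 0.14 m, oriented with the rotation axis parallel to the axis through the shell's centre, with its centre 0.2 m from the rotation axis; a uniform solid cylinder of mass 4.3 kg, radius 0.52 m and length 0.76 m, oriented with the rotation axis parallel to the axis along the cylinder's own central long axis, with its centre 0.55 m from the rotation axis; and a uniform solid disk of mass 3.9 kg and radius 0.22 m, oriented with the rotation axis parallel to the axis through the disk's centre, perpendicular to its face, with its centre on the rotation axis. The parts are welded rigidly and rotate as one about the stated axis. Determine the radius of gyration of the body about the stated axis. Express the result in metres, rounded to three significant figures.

0.471

Spherical shell: I_cm = (2/3)MR² = (2/3)(0.94)(0.14)² = 0.012283 kg m²; centre at d = 0.2 m, so the parallel axis theorem gives I = 0.012283 + (0.94)(0.2)² = 0.049883 kg m².
Solid cylinder: I_cm = (1/2)MR² = (1/2)(4.3)(0.52)² = 0.58136 kg m²; centre at d = 0.55 m, so the parallel axis theorem gives I = 0.58136 + (4.3)(0.55)² = 1.8821 kg m².
Solid disk: I_cm = (1/2)MR² = (1/2)(3.9)(0.22)² = 0.09438 kg m²; axis through the centre, so I = 0.09438 kg m².
Total I = 2.0264 kg m²; total mass M = 9.14 kg.
k = √(I/M) = √(2.0264/9.14) = 0.47085 m.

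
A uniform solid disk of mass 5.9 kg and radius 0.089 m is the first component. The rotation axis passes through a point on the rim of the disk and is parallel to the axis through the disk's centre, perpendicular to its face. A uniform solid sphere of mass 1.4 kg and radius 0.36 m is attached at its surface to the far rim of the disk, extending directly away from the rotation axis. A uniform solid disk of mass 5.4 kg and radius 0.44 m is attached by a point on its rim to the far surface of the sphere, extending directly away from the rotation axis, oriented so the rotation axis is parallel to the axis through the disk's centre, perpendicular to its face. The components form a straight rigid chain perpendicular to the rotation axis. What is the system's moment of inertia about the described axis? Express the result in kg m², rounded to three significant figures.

Solid disk: I_cm = (1/2)MR² = (1/2)(5.9)(0.089)² = 0.023367 kg m²; centre at d = 0.089 m, so the parallel axis theorem gives I = 0.023367 + (5.9)(0.089)² = 0.070101 kg m².
Solid sphere: I_cm = (2/5)MR² = (2/5)(1.4)(0.36)² = 0.072576 kg m²; centre at d = 0.089 + 0.089 + 0.36 = 0.538 m, so the parallel axis theorem gives I = 0.072576 + (1.4)(0.538)² = 0.4778 kg m².
Solid disk: I_cm = (1/2)MR² = (1/2)(5.4)(0.44)² = 0.52272 kg m²; centre at d = 0.089 + 0.089 + 0.36 + 0.36 + 0.44 = 1.338 m, so the parallel axis theorem gives I = 0.52272 + (5.4)(1.338)² = 10.19 kg m².
Total I = 0.070101 + 0.4778 + 10.19 = 10.738 kg m².

10.7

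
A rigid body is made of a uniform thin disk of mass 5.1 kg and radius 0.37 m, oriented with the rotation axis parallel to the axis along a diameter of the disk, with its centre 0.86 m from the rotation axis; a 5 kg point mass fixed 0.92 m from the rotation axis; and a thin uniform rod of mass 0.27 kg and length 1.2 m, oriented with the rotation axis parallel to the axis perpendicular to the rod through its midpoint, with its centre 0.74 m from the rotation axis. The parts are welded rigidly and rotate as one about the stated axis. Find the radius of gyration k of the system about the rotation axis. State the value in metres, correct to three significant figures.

Thin disk: I_cm = (1/4)MR² = (1/4)(5.1)(0.37)² = 0.17455 kg m^2; centre at d = 0.86 m, so the parallel axis theorem gives I = 0.17455 + (5.1)(0.86)² = 3.9465 kg m^2.
Point mass: I_cm = 0; centre at d = 0.92 m, so the parallel axis theorem gives I = 0 + (5)(0.92)² = 4.232 kg m^2.
Thin rod: I_cm = (1/12)ML² = (1/12)(0.27)(1.2)² = 0.0324 kg m^2; centre at d = 0.74 m, so the parallel axis theorem gives I = 0.0324 + (0.27)(0.74)² = 0.18025 kg m^2.
Total I = 8.3588 kg m^2; total mass M = 10.37 kg.
k = √(I/M) = √(8.3588/10.37) = 0.8978 m.

0.898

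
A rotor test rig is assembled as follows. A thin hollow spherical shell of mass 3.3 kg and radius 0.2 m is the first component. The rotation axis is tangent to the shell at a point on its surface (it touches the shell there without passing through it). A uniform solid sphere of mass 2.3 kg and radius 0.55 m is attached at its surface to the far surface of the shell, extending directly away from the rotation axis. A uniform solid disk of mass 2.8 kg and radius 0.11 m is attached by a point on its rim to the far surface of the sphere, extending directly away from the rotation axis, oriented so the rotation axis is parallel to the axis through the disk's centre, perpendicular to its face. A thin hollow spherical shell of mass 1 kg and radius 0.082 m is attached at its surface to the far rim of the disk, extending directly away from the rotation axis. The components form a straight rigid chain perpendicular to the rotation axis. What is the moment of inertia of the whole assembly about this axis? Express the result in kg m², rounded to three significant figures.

13.1

Spherical shell: I_cm = (2/3)MR² = (2/3)(3.3)(0.2)² = 0.088 kg m²; centre at d = 0.2 m, so I = I_cm + Md² gives I = 0.088 + (3.3)(0.2)² = 0.22 kg m².
Solid sphere: I_cm = (2/5)MR² = (2/5)(2.3)(0.55)² = 0.2783 kg m²; centre at d = 0.2 + 0.2 + 0.55 = 0.95 m, so I = I_cm + Md² gives I = 0.2783 + (2.3)(0.95)² = 2.3541 kg m².
Solid disk: I_cm = (1/2)MR² = (1/2)(2.8)(0.11)² = 0.01694 kg m²; centre at d = 0.2 + 0.2 + 0.55 + 0.55 + 0.11 = 1.61 m, so I = I_cm + Md² gives I = 0.01694 + (2.8)(1.61)² = 7.2748 kg m².
Spherical shell: I_cm = (2/3)MR² = (2/3)(1)(0.082)² = 0.0044827 kg m²; centre at d = 0.2 + 0.2 + 0.55 + 0.55 + 0.11 + 0.11 + 0.082 = 1.802 m, so I = I_cm + Md² gives I = 0.0044827 + (1)(1.802)² = 3.2517 kg m².
Total I = 0.22 + 2.3541 + 7.2748 + 3.2517 = 13.101 kg m².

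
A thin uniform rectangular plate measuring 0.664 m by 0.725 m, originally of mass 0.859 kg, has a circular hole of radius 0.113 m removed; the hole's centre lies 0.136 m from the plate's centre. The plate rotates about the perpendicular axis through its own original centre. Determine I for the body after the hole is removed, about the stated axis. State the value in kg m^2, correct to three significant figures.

Unpierced body about its centre: I₀ = (1/12)M(a²+b²) = (1/12)(0.859)[(0.664)² + (0.725)²] = 0.069187 kg m^2.
The removed disk has mass m = M·πr²/(ab) = (0.859)·π(0.113)²/(0.664·0.725) = 0.07158 kg (same uniform areal density).
Its moment of inertia about the rotation axis (parallel-axis theorem): I_hole = (1/2)mr² + md² = (1/2)(0.07158)(0.113)² + (0.07158)(0.136)² = 0.001781 kg m^2.
Treating the hole as negative mass, I = I₀ − I_hole = 0.069187 − 0.001781 = 0.067406 kg m^2.

0.0674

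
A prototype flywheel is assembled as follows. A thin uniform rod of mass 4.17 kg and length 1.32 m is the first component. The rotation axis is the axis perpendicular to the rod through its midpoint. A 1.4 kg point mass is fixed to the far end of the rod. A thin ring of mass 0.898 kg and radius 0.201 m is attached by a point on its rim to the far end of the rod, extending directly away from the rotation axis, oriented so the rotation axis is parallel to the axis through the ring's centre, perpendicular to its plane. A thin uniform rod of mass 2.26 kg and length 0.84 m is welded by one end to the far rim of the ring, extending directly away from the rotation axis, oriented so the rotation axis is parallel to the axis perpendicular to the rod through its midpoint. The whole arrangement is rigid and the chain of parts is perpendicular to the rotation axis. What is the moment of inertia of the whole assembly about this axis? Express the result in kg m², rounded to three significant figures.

7.01

Thin rod: I_cm = (1/12)ML² = (1/12)(4.17)(1.32)² = 0.60548 kg m²; axis through the centre, so I = 0.60548 kg m².
Point mass: I_cm = 0; centre at d = 0.66 m, so the parallel axis theorem gives I = 0 + (1.4)(0.66)² = 0.60984 kg m².
Thin ring: I_cm = MR² = (0.898)(0.201)² = 0.03628 kg m²; centre at d = 0.66 + 0.201 = 0.861 m, so the parallel axis theorem gives I = 0.03628 + (0.898)(0.861)² = 0.70199 kg m².
Thin rod: I_cm = (1/12)ML² = (1/12)(2.26)(0.84)² = 0.13289 kg m²; centre at d = 0.66 + 0.201 + 0.201 + 0.42 = 1.482 m, so the parallel axis theorem gives I = 0.13289 + (2.26)(1.482)² = 5.0966 kg m².
Total I = 0.60548 + 0.60984 + 0.70199 + 5.0966 = 7.0139 kg m².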